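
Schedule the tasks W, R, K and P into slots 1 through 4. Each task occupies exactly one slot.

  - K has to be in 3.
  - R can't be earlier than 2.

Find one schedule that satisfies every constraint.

R=2; P=1; K=3; W=1

Checking: K=3 in [3,3]; R=2 in [2,4].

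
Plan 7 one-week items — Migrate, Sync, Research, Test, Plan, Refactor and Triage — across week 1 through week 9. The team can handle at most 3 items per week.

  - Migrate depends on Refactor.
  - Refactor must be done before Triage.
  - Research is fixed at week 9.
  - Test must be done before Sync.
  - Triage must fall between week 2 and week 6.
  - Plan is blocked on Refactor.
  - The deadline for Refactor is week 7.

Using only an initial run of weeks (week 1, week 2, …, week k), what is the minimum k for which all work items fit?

9

The precedence chain requires at least 2 distinct weeks.
With at most 3 per week and 7 work items, at least 3 weeks are needed.
Research can't be placed before week 9, so the schedule must run through at least week 9.
9 works (last occupied week: week 9): for example Migrate=week 2, Test=week 1, Triage=week 2, Sync=week 2, Research=week 9, Plan=week 3, Refactor=week 1.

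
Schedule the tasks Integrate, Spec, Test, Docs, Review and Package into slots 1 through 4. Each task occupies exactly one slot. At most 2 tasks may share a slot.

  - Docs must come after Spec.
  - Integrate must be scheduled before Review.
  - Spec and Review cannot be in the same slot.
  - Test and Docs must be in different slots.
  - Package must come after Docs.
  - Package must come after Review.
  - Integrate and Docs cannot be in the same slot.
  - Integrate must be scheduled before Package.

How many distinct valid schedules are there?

Splitting on Integrate: it can be 1 (13), 2 (5). Listing each branch's schedules as (Spec, Test, Docs, Review, Package):
Integrate=1: (1,2,3,2,4) (1,2,3,3,4) (1,3,2,2,3) (1,3,2,2,4) (1,3,2,3,4) (1,4,2,2,3) (1,4,2,2,4) (1,4,2,3,4) (1,4,3,2,4) (1,4,3,3,4) (2,1,3,3,4) (2,2,3,3,4) (2,4,3,3,4) — 13.
Integrate=2: (1,1,3,3,4) (1,2,3,3,4) (1,4,3,3,4) (2,1,3,3,4) (2,4,3,3,4) — 5.
Summing: 13 + 5 = 18.

18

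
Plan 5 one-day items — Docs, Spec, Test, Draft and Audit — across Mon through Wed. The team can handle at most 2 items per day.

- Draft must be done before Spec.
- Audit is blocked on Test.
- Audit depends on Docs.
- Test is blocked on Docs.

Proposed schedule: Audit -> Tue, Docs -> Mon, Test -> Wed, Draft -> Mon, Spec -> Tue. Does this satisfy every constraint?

Audit is blocked on Test — violated.
Audit depends on Docs — holds.
The team can handle at most 2 items per day — holds.
Draft must be done before Spec — holds.
Test is blocked on Docs — holds.

No. Audit is blocked on Test is not satisfied.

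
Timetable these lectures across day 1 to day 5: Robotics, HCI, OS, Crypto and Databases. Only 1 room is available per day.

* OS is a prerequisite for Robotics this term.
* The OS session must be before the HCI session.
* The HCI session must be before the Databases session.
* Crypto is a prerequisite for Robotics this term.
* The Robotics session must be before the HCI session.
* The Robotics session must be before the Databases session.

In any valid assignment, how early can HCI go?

day 4

Precedence pushes HCI to at least day 3; downstream work caps HCI at day 4.
HCI at day 4 is achievable: Databases=day 5, Crypto=day 2, OS=day 1, HCI=day 4, Robotics=day 3.
Nothing earlier works — the capacity limit rule out every day before day 4.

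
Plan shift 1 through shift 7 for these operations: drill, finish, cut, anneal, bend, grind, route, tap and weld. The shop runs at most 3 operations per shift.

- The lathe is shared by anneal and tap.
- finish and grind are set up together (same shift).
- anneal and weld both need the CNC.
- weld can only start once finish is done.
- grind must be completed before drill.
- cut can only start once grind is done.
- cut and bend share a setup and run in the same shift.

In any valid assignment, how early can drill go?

shift 2

Precedence pushes drill to at least shift 2.
drill at shift 2 is achievable: tap -> shift 3; route -> shift 3; grind -> shift 1; cut -> shift 2; anneal -> shift 1; weld -> shift 3; finish -> shift 1; drill -> shift 2; bend -> shift 2.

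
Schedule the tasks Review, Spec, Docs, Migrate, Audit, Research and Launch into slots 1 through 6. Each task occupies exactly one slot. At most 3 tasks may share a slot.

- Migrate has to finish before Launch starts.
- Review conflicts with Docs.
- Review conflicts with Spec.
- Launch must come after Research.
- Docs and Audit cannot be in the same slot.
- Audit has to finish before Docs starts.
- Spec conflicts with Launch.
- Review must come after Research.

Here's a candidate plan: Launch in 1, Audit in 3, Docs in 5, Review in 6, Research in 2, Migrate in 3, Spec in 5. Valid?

Review conflicts with Spec — holds.
Spec conflicts with Launch — holds.
Docs and Audit cannot be in the same slot — holds.
Review conflicts with Docs — holds.
Audit has to finish before Docs starts — holds.
Review must come after Research — holds.
Migrate has to finish before Launch starts — violated.
At most 3 tasks may share a slot — holds.
Launch must come after Research — violated.

No. Migrate has to finish before Launch starts is not satisfied.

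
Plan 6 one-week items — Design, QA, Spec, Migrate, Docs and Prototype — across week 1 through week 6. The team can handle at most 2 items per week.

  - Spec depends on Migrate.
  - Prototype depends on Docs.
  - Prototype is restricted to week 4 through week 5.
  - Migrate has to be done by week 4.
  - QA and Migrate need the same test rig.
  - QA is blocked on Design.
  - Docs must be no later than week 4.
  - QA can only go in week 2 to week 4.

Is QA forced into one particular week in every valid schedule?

QA can be week 2 (e.g. Spec -> week 3; Migrate -> week 1; Design -> week 1; Docs -> week 2; QA -> week 2; Prototype -> week 4) or week 3 (e.g. Prototype=week 4, QA=week 3, Migrate=week 1, Docs=week 1, Spec=week 2, Design=week 2).

No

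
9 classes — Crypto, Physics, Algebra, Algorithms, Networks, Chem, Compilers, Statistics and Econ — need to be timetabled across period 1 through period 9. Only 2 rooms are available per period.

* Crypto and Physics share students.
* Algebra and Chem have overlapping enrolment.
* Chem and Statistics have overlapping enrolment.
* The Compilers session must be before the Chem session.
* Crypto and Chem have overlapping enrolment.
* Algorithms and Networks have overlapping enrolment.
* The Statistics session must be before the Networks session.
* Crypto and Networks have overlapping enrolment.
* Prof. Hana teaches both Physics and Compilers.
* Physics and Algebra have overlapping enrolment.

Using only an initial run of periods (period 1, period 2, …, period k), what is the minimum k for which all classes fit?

The precedence chain requires at least 2 distinct periods.
With at most 2 per period and 9 classes, at least 5 periods are needed.
5 works (last occupied period: period 5): for example Crypto in period 3, Physics in period 4, Algebra in period 3, Compilers in period 1, Chem in period 2, Networks in period 2, Econ in period 5, Algorithms in period 4, Statistics in period 1.

5 periods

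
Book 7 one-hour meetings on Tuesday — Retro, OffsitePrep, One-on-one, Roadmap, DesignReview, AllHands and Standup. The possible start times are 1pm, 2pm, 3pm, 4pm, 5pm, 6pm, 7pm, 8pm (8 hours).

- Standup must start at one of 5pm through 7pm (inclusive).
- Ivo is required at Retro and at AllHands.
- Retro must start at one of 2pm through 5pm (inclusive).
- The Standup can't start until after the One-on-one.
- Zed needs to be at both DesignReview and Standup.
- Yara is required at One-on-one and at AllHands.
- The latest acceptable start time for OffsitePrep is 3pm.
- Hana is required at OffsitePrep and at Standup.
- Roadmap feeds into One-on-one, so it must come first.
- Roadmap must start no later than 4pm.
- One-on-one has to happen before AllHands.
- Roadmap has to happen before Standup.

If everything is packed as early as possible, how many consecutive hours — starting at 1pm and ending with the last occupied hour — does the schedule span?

The precedence chain requires at least 3 distinct hours.
Standup can't be placed before 5pm — that is hour 5 counting from 1pm — so the schedule must run through at least 5 hours.
5 works (last occupied hour: 5pm): for example Retro -> 2pm, AllHands -> 3pm, DesignReview -> 1pm, OffsitePrep -> 1pm, Roadmap -> 1pm, One-on-one -> 2pm, Standup -> 5pm.

5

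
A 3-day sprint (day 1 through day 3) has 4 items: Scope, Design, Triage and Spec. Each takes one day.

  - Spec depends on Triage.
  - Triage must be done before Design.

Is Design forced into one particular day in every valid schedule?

Design can be day 2 (e.g. Design -> day 2; Spec -> day 2; Scope -> day 1; Triage -> day 1) or day 3 (e.g. Scope -> day 1, Design -> day 3, Triage -> day 1, Spec -> day 2).

No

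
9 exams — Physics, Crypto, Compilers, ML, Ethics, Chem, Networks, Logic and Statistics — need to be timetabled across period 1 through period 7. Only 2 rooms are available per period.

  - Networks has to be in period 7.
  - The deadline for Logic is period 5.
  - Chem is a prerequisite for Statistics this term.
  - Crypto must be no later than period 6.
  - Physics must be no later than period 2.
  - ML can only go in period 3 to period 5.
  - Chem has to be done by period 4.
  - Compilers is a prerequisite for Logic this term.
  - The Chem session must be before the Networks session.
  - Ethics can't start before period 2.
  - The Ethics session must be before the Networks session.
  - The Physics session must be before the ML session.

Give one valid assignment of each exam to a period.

ML=period 3, Physics=period 1, Networks=period 7, Compilers=period 2, Statistics=period 4, Logic=period 3, Chem=period 1, Ethics=period 2, Crypto=period 4

Checking: Physics(period 1) before ML(period 3); Chem(period 1) before Networks(period 7); Chem(period 1) before Statistics(period 4); Ethics(period 2) before Networks(period 7); Compilers(period 2) before Logic(period 3); ML=period 3 in [period 3,period 5]; Networks=period 7 in [period 7,period 7]; Ethics=period 2 in [period 2,period 7]; Chem=period 1 in [period 1,period 4]; Logic=period 3 in [period 1,period 5]; Physics=period 1 in [period 1,period 2]; Crypto=period 4 in [period 1,period 6]; max 2 per period (cap 2).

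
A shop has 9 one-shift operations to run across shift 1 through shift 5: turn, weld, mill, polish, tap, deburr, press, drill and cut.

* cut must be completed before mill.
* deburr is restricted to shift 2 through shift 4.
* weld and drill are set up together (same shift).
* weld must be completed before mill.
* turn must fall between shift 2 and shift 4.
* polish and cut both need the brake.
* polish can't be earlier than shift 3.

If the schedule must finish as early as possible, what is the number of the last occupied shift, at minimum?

The precedence chain requires at least 2 distinct shifts.
polish can't be placed before shift 3, so the schedule must run through at least shift 3.
3 works (last occupied shift: shift 3): for example weld in shift 1, tap in shift 1, polish in shift 3, drill in shift 1, deburr in shift 2, turn in shift 2, mill in shift 2, cut in shift 1, press in shift 1.

3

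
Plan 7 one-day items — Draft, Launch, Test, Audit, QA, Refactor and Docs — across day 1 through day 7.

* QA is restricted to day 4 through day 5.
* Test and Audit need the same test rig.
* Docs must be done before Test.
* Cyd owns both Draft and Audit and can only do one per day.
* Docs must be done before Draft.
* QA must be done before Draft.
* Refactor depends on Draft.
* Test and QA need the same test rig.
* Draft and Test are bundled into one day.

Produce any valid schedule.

Audit=day 1, Refactor=day 6, QA=day 4, Test=day 5, Launch=day 1, Draft=day 5, Docs=day 1

Checking: Docs(day 1) before Test(day 5); Draft(day 5) before Refactor(day 6); Docs(day 1) before Draft(day 5); QA(day 4) before Draft(day 5); Draft(day 5) != Audit(day 1); Test(day 5) != QA(day 4); Test(day 5) != Audit(day 1); Draft = Test = day 5; QA=day 4 in [day 4,day 5].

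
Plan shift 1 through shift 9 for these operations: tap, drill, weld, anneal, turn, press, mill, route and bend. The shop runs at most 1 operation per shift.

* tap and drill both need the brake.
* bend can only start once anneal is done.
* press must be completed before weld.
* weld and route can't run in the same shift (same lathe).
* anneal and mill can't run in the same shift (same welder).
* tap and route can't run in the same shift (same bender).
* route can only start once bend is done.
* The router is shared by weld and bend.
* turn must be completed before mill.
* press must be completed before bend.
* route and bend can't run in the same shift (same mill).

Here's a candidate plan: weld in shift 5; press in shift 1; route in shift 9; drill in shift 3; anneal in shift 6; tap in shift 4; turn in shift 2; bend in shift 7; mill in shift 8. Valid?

Yes, all constraints hold

The shop runs at most 1 operation per shift — holds.
bend can only start once anneal is done — holds.
route and bend can't run in the same shift (same mill) — holds.
tap and route can't run in the same shift (same bender) — holds.
route can only start once bend is done — holds.
press must be completed before bend — holds.
turn must be completed before mill — holds.
press must be completed before weld — holds.
The router is shared by weld and bend — holds.
anneal and mill can't run in the same shift (same welder) — holds.
tap and drill both need the brake — holds.
weld and route can't run in the same shift (same lathe) — holds.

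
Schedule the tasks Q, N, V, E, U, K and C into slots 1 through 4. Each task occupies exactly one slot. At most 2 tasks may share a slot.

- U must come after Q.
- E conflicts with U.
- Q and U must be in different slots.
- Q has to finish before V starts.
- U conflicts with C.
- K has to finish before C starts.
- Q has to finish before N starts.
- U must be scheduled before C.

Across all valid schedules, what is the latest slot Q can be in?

Downstream work caps Q at 2.
Q at 2 is achievable: E in 1, C in 4, N in 3, V in 4, Q in 2, K in 1, U in 3.

2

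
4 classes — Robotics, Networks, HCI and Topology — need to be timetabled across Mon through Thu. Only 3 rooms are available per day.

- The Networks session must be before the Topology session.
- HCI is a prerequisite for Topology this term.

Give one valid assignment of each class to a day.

HCI=Mon, Robotics=Mon, Networks=Mon, Topology=Tue

Checking: HCI(Mon) before Topology(Tue); Networks(Mon) before Topology(Tue); max 3 per day (cap 3).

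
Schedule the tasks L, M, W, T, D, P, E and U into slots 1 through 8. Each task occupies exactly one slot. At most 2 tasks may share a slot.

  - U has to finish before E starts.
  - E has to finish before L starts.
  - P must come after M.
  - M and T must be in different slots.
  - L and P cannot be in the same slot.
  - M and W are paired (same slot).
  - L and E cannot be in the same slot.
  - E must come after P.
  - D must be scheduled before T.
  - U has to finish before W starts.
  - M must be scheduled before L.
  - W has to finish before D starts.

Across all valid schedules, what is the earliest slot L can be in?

Precedence pushes L to at least 5.
L at 5 is achievable: T=4, L=5, E=4, P=3, W=2, U=1, M=2, D=3.

5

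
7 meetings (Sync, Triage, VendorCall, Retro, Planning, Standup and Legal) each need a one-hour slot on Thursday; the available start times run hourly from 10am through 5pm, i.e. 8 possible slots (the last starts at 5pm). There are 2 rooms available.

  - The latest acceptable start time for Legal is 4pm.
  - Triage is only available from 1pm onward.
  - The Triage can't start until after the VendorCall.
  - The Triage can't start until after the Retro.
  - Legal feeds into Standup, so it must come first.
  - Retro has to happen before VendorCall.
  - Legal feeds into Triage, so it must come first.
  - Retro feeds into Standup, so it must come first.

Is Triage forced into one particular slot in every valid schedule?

No

Triage can be 1pm (e.g. Legal=10am, Sync=12pm, Retro=10am, Planning=12pm, Standup=11am, VendorCall=11am, Triage=1pm) or 2pm (e.g. Sync=12pm, Planning=12pm, VendorCall=11am, Retro=10am, Triage=2pm, Standup=11am, Legal=10am).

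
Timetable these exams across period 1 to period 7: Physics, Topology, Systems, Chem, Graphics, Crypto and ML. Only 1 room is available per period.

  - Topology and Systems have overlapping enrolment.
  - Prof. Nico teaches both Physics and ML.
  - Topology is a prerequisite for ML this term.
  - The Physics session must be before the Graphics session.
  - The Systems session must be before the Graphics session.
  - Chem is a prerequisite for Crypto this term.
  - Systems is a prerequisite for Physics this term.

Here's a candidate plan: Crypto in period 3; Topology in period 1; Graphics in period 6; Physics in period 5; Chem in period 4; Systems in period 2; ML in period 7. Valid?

The Physics session must be before the Graphics session — holds.
Chem is a prerequisite for Crypto this term — violated.
The Systems session must be before the Graphics session — holds.
Systems is a prerequisite for Physics this term — holds.
Topology and Systems have overlapping enrolment — holds.
Prof. Nico teaches both Physics and ML — holds.
Only 1 room is available per period — holds.
Topology is a prerequisite for ML this term — holds.

Invalid. Chem is a prerequisite for Crypto this term.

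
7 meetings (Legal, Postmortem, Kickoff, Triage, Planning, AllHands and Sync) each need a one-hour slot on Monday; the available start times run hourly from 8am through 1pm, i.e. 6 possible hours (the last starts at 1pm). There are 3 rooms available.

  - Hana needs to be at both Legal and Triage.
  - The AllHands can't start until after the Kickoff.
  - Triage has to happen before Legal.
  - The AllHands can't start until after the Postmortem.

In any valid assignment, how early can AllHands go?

9am

Precedence pushes AllHands to at least 9am.
AllHands at 9am is achievable: Triage -> 8am, Legal -> 9am, AllHands -> 9am, Postmortem -> 8am, Kickoff -> 8am, Planning -> 9am, Sync -> 10am.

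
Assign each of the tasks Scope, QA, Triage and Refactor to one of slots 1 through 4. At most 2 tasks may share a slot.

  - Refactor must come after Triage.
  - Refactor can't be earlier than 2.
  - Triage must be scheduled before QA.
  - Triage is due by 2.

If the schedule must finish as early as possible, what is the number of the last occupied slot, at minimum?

slot 2

The precedence chain requires at least 2 distinct slots.
With at most 2 per slot and 4 tasks, at least 2 slots are needed.
2 works (last occupied slot: 2): for example Triage=1, Refactor=2, QA=2, Scope=1.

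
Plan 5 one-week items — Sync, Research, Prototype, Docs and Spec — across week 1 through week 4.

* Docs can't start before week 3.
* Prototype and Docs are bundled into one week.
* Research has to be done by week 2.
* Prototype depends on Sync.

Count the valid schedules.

40

Splitting on Sync: it can be week 1 (16), week 2 (16), week 3 (8). Listing each branch's schedules as (Research, Prototype, Docs, Spec) by week number:
Sync=week 1: (1,3,3,1) (1,3,3,2) (1,3,3,3) (1,3,3,4) (1,4,4,1) (1,4,4,2) (1,4,4,3) (1,4,4,4) (2,3,3,1) (2,3,3,2) (2,3,3,3) (2,3,3,4) (2,4,4,1) (2,4,4,2) (2,4,4,3) (2,4,4,4) — 16.
Sync=week 2: (1,3,3,1) (1,3,3,2) (1,3,3,3) (1,3,3,4) (1,4,4,1) (1,4,4,2) (1,4,4,3) (1,4,4,4) (2,3,3,1) (2,3,3,2) (2,3,3,3) (2,3,3,4) (2,4,4,1) (2,4,4,2) (2,4,4,3) (2,4,4,4) — 16.
Sync=week 3: (1,4,4,1) (1,4,4,2) (1,4,4,3) (1,4,4,4) (2,4,4,1) (2,4,4,2) (2,4,4,3) (2,4,4,4) — 8.
Summing: 16 + 16 + 8 = 40.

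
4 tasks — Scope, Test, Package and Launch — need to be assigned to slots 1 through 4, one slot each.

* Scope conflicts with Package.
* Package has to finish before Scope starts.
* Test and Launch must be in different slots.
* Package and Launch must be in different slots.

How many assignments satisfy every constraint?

54

Splitting on Scope: it can be 2 (9), 3 (18), 4 (27). Listing each branch's schedules as (Test, Package, Launch):
Scope=2: (1,1,2) (1,1,3) (1,1,4) (2,1,3) (2,1,4) (3,1,2) (3,1,4) (4,1,2) (4,1,3) — 9.
Scope=3: (1,1,2) (1,1,3) (1,1,4) (1,2,3) (1,2,4) (2,1,3) (2,1,4) (2,2,1) (2,2,3) (2,2,4) (3,1,2) (3,1,4) (3,2,1) (3,2,4) (4,1,2) (4,1,3) (4,2,1) (4,2,3) — 18.
Scope=4: (1,1,2) (1,1,3) (1,1,4) (1,2,3) (1,2,4) (1,3,2) (1,3,4) (2,1,3) (2,1,4) (2,2,1) (2,2,3) (2,2,4) (2,3,1) (2,3,4) (3,1,2) (3,1,4) (3,2,1) (3,2,4) (3,3,1) (3,3,2) (3,3,4) (4,1,2) (4,1,3) (4,2,1) (4,2,3) (4,3,1) (4,3,2) — 27.
Summing: 9 + 18 + 27 = 54.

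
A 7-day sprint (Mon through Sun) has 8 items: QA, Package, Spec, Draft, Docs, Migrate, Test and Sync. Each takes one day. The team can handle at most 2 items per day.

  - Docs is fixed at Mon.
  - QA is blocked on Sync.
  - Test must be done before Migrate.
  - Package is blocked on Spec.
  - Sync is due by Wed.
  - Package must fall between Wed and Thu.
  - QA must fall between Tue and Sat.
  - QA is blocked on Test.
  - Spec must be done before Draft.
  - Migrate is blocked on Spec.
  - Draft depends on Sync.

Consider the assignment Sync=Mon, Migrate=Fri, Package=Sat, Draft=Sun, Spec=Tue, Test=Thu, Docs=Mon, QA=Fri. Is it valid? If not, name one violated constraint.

Invalid. Package must fall between Wed and Thu.

Migrate is blocked on Spec — holds.
Spec must be done before Draft — holds.
Docs is fixed at Mon — holds.
QA must fall between Tue and Sat — holds.
Test must be done before Migrate — holds.
Draft depends on Sync — holds.
QA is blocked on Test — holds.
The team can handle at most 2 items per day — holds.
Package must fall between Wed and Thu — violated.
Sync is due by Wed — holds.
Package is blocked on Spec — holds.
QA is blocked on Sync — holds.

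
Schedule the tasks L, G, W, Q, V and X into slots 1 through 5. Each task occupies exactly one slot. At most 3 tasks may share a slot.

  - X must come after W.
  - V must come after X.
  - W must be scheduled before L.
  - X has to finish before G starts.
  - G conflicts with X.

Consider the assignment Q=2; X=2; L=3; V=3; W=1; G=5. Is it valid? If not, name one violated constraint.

V must come after X — holds.
G conflicts with X — holds.
X must come after W — holds.
At most 3 tasks may share a slot — holds.
X has to finish before G starts — holds.
W must be scheduled before L — holds.

Yes, all constraints hold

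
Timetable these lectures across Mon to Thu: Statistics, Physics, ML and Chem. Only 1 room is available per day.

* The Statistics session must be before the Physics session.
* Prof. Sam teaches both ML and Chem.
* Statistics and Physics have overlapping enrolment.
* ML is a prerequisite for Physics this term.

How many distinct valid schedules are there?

8

Splitting on Statistics: it can be Mon (3), Tue (3), Wed (2). Listing each branch's schedules as (Physics, ML, Chem):
Statistics=Mon: (Wed,Tue,Thu) (Thu,Tue,Wed) (Thu,Wed,Tue) — 3.
Statistics=Tue: (Wed,Mon,Thu) (Thu,Mon,Wed) (Thu,Wed,Mon) — 3.
Statistics=Wed: (Thu,Mon,Tue) (Thu,Tue,Mon) — 2.
Summing: 3 + 3 + 2 = 8.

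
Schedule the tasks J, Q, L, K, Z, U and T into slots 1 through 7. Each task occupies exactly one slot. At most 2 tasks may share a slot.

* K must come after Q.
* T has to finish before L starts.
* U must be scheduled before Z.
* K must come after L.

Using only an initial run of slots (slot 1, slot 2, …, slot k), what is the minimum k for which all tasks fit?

The precedence chain requires at least 3 distinct slots.
With at most 2 per slot and 7 tasks, at least 4 slots are needed.
4 works (last occupied slot: 4): for example Z in 3, L in 2, T in 1, Q in 1, K in 3, U in 2, J in 4.

4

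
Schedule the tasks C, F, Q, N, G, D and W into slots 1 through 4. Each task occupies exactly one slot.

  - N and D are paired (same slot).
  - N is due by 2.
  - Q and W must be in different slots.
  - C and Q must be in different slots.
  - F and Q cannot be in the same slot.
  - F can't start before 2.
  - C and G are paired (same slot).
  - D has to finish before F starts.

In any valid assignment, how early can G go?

G at 1 is achievable: W=1; C=1; D=1; F=2; N=1; Q=3; G=1.

1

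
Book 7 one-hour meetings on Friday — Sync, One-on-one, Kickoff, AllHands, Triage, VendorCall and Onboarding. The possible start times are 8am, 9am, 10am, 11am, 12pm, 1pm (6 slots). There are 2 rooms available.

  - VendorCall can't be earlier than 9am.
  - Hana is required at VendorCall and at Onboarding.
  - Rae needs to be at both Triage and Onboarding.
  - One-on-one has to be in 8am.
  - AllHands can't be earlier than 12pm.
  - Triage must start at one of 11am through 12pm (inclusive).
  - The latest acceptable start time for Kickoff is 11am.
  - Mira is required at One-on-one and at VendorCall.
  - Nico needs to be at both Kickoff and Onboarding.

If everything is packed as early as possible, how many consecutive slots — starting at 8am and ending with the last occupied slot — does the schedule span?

With at most 2 per slot and 7 meetings, at least 4 slots are needed.
AllHands can't be placed before 12pm — that is slot 5 counting from 8am — so the schedule must run through at least 5 slots.
5 works (last occupied slot: 12pm): for example AllHands in 12pm; VendorCall in 9am; One-on-one in 8am; Triage in 11am; Onboarding in 10am; Kickoff in 8am; Sync in 9am.

5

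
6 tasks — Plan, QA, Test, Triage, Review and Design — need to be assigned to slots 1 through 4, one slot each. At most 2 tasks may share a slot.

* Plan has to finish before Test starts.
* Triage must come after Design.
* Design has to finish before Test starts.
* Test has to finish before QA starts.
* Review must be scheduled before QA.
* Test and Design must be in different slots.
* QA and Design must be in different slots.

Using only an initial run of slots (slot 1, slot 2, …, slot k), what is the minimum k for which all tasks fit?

3 slots

The precedence chain requires at least 3 distinct slots.
With at most 2 per slot and 6 tasks, at least 3 slots are needed.
3 works (last occupied slot: 3): for example Test=2, Plan=1, Design=1, Triage=3, Review=2, QA=3.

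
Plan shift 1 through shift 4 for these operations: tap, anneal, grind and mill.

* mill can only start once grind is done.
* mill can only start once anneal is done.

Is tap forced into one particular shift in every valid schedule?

No

tap can be shift 1 (e.g. anneal=shift 1, mill=shift 2, tap=shift 1, grind=shift 1) or shift 2 (e.g. tap in shift 2; grind in shift 1; mill in shift 2; anneal in shift 1).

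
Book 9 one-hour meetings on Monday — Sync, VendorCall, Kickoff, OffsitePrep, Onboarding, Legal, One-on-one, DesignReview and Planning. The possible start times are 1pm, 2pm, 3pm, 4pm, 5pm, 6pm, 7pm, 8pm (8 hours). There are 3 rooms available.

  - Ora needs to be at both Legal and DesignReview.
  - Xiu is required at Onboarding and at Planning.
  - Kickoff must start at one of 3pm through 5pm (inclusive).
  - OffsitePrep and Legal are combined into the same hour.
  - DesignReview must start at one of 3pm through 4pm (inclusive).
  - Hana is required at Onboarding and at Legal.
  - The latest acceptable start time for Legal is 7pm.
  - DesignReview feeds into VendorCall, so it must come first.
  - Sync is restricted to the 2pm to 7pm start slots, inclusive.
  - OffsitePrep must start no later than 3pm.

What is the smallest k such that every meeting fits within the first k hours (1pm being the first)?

The precedence chain requires at least 2 distinct hours.
With at most 3 per hour and 9 meetings, at least 3 hours are needed.
Propagating the time windows through the other constraints, VendorCall can't land before 4pm — that is hour 4 counting from 1pm — so the schedule must run through at least 4 hours.
4 works (last occupied hour: 4pm): for example OffsitePrep in 1pm; One-on-one in 1pm; Sync in 2pm; Planning in 3pm; DesignReview in 3pm; Onboarding in 2pm; Legal in 1pm; VendorCall in 4pm; Kickoff in 3pm.

4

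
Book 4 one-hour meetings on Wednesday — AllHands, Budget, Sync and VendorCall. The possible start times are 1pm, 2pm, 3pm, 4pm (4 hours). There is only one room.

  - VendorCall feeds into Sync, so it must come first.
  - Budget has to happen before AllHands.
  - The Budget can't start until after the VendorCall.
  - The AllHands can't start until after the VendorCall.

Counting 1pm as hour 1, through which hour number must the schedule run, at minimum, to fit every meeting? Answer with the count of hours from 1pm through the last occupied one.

4 hours

The precedence chain requires at least 3 distinct hours.
With at most 1 per hour and 4 meetings, at least 4 hours are needed.
4 works (last occupied hour: 4pm): for example VendorCall -> 1pm; Budget -> 2pm; AllHands -> 3pm; Sync -> 4pm.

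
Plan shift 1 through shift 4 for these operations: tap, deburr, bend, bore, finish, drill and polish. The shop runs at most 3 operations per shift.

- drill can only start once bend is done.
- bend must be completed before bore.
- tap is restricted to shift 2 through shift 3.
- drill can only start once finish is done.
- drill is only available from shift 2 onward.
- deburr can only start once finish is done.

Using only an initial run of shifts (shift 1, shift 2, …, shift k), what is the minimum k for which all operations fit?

The precedence chain requires at least 2 distinct shifts.
With at most 3 per shift and 7 operations, at least 3 shifts are needed.
3 works (last occupied shift: shift 3): for example drill=shift 2; finish=shift 1; bore=shift 3; bend=shift 1; tap=shift 2; deburr=shift 2; polish=shift 1.

3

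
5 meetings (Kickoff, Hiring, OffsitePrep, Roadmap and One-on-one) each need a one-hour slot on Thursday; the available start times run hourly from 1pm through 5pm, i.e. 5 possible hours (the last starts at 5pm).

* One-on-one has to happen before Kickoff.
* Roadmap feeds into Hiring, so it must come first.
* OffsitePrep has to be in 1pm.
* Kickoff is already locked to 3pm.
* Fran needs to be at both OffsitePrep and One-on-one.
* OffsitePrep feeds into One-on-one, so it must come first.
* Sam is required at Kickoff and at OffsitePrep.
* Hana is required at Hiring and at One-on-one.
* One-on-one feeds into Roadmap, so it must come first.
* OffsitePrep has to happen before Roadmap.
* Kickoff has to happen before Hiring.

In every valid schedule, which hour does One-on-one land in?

2pm

OffsitePrep is fixed at 1pm and must come before One-on-one, so One-on-one is at least 2pm.
Kickoff is fixed at 3pm and must come after One-on-one, so One-on-one is at most 2pm.
So One-on-one must be 2pm.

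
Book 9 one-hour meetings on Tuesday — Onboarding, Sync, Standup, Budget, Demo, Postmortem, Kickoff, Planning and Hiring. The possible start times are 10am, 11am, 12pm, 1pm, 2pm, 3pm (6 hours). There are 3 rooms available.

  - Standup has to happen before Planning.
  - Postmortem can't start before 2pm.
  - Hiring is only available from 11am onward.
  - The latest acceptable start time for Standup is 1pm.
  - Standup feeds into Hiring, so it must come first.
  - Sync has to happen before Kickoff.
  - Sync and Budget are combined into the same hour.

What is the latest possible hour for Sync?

Downstream work caps Sync at 2pm.
Sync at 2pm is achievable: Standup=10am; Postmortem=2pm; Hiring=11am; Onboarding=10am; Demo=10am; Kickoff=3pm; Sync=2pm; Budget=2pm; Planning=11am.

2pm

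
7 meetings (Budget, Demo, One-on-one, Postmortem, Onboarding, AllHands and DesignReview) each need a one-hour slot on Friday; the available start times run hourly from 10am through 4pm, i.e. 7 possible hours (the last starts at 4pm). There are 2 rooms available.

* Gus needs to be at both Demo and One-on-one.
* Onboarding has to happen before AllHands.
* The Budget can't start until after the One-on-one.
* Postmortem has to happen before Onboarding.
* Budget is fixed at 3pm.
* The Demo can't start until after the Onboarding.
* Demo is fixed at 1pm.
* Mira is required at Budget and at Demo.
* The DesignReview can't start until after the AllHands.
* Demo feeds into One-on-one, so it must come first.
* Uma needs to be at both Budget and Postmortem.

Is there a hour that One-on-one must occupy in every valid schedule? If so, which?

2pm

Demo is fixed at 1pm and must come before One-on-one, so One-on-one is at least 2pm.
Budget is fixed at 3pm and must come after One-on-one, so One-on-one is at most 2pm.
So One-on-one must be 2pm.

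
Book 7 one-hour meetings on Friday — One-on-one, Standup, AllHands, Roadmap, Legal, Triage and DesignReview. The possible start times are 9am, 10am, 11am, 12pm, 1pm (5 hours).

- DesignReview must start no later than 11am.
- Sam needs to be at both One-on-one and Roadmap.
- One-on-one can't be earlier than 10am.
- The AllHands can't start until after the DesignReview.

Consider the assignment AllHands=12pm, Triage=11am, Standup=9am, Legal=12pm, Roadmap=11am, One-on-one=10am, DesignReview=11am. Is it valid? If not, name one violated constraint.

DesignReview must start no later than 11am — holds.
Sam needs to be at both One-on-one and Roadmap — holds.
One-on-one can't be earlier than 10am — holds.
The AllHands can't start until after the DesignReview — holds.

Yes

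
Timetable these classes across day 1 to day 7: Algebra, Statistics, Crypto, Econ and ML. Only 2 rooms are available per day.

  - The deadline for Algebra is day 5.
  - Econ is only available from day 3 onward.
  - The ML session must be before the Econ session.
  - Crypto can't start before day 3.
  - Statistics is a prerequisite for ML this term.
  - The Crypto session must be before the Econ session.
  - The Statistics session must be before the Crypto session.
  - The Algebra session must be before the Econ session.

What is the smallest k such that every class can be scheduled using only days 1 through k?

4 days

The precedence chain requires at least 3 distinct days.
With at most 2 per day and 5 classes, at least 3 days are needed.
Propagating the time windows through the other constraints, Econ can't land before day 4, so the schedule must run through at least day 4.
4 works (last occupied day: day 4): for example Algebra in day 1, Econ in day 4, Statistics in day 1, Crypto in day 3, ML in day 2.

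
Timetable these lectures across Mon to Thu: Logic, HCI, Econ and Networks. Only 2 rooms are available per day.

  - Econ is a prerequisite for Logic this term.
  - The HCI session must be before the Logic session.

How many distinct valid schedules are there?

50

Splitting on Logic: it can be Tue (3), Wed (14), Thu (33). Listing each branch's schedules as (HCI, Econ, Networks):
Logic=Tue: (Mon,Mon,Tue) (Mon,Mon,Wed) (Mon,Mon,Thu) — 3.
Logic=Wed: (Mon,Mon,Tue) (Mon,Mon,Wed) (Mon,Mon,Thu) (Mon,Tue,Mon) (Mon,Tue,Tue) (Mon,Tue,Wed) (Mon,Tue,Thu) (Tue,Mon,Mon) (Tue,Mon,Tue) (Tue,Mon,Wed) (Tue,Mon,Thu) (Tue,Tue,Mon) (Tue,Tue,Wed) (Tue,Tue,Thu) — 14.
Logic=Thu: (Mon,Mon,Tue) (Mon,Mon,Wed) (Mon,Mon,Thu) (Mon,Tue,Mon) (Mon,Tue,Tue) (Mon,Tue,Wed) (Mon,Tue,Thu) (Mon,Wed,Mon) (Mon,Wed,Tue) (Mon,Wed,Wed) (Mon,Wed,Thu) (Tue,Mon,Mon) (Tue,Mon,Tue) (Tue,Mon,Wed) (Tue,Mon,Thu) (Tue,Tue,Mon) (Tue,Tue,Wed) (Tue,Tue,Thu) (Tue,Wed,Mon) (Tue,Wed,Tue) (Tue,Wed,Wed) (Tue,Wed,Thu) (Wed,Mon,Mon) (Wed,Mon,Tue) (Wed,Mon,Wed) (Wed,Mon,Thu) (Wed,Tue,Mon) (Wed,Tue,Tue) (Wed,Tue,Wed) (Wed,Tue,Thu) (Wed,Wed,Mon) (Wed,Wed,Tue) (Wed,Wed,Thu) — 33.
Summing: 3 + 14 + 33 = 50.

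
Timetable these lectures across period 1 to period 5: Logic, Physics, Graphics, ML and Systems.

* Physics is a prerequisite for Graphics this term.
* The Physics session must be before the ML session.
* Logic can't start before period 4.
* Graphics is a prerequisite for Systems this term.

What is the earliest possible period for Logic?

Logic is available from period 4.
Logic at period 4 is achievable: Physics=period 1; Graphics=period 2; Systems=period 3; ML=period 2; Logic=period 4.

period 4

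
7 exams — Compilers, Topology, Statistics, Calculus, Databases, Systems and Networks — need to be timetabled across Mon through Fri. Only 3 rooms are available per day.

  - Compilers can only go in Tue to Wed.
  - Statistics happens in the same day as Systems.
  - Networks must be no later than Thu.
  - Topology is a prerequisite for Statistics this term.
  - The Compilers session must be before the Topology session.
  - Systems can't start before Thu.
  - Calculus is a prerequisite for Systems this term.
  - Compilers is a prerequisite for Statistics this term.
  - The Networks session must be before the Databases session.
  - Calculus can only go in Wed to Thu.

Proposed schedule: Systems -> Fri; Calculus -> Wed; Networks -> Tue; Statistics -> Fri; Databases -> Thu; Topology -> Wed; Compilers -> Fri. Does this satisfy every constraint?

Invalid. Compilers can only go in Tue to Wed.

Compilers is a prerequisite for Statistics this term — violated.
The Networks session must be before the Databases session — holds.
Networks must be no later than Thu — holds.
Topology is a prerequisite for Statistics this term — holds.
The Compilers session must be before the Topology session — violated.
Calculus is a prerequisite for Systems this term — holds.
Statistics happens in the same day as Systems — holds.
Calculus can only go in Wed to Thu — holds.
Systems can't start before Thu — holds.
Compilers can only go in Tue to Wed — violated.
Only 3 rooms are available per day — holds.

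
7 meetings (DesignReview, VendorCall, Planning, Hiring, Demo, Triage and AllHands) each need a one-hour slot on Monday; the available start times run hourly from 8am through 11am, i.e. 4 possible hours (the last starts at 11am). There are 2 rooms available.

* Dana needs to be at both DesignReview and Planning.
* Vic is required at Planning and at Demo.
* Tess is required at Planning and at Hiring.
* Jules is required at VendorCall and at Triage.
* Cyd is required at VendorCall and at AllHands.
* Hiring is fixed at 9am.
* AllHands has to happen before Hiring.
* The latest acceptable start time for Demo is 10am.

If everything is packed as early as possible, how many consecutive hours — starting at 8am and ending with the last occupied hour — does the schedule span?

The precedence chain requires at least 2 distinct hours.
With at most 2 per hour and 7 meetings, at least 4 hours are needed.
4 works (last occupied hour: 11am): for example DesignReview=9am, Planning=10am, Demo=8am, AllHands=8am, VendorCall=10am, Triage=11am, Hiring=9am.

4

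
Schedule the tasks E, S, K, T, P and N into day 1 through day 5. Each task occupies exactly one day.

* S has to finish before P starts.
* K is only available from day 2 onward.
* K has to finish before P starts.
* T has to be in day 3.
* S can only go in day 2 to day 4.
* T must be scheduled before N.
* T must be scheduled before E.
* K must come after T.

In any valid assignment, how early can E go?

day 4

Precedence pushes E to at least day 4.
E at day 4 is achievable: P -> day 5, E -> day 4, N -> day 4, S -> day 2, K -> day 4, T -> day 3.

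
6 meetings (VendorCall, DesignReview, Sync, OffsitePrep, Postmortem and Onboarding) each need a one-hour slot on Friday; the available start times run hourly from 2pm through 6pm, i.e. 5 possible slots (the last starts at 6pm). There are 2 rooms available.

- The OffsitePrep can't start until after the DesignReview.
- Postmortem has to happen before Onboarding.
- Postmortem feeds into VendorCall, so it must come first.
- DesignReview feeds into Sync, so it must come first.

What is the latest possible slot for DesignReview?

5pm

Downstream work caps DesignReview at 5pm.
DesignReview at 5pm is achievable: DesignReview -> 5pm, Onboarding -> 3pm, OffsitePrep -> 6pm, Postmortem -> 2pm, VendorCall -> 3pm, Sync -> 6pm.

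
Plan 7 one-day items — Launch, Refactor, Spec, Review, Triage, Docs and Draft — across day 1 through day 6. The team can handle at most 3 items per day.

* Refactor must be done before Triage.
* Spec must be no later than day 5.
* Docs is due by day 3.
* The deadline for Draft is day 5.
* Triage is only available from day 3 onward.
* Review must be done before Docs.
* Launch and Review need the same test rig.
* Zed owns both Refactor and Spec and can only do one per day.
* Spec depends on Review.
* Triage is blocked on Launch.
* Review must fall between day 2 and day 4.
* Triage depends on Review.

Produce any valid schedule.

Spec in day 3; Draft in day 1; Launch in day 1; Triage in day 3; Docs in day 3; Review in day 2; Refactor in day 1

Checking: Review(day 2) before Spec(day 3); Review(day 2) before Docs(day 3); Launch(day 1) before Triage(day 3); Review(day 2) before Triage(day 3); Refactor(day 1) before Triage(day 3); Launch(day 1) != Review(day 2); Refactor(day 1) != Spec(day 3); Review=day 2 in [day 2,day 4]; Draft=day 1 in [day 1,day 5]; Docs=day 3 in [day 1,day 3]; Triage=day 3 in [day 3,day 6]; Spec=day 3 in [day 1,day 5]; max 3 per day (cap 3).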